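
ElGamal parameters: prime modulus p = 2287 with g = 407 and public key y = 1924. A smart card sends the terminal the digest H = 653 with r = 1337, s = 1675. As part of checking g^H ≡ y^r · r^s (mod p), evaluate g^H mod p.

818

407^2 = 165649 ≡ 985
407^4 ≡ 985^2 = 970225 ≡ 537
407^8 ≡ 537^2 = 288369 ≡ 207
407^16 ≡ 207^2 = 42849 ≡ 1683
407^32 ≡ 1683^2 = 2832489 ≡ 1183
407^64 ≡ 1183^2 = 1399489 ≡ 2132
407^128 ≡ 2132^2 = 4545424 ≡ 1155
407^256 ≡ 1155^2 = 1334025 ≡ 704
407^512 ≡ 704^2 = 495616 ≡ 1624
653 = 512 + 128 + 8 + 4 + 1, so 407^653 ≡ 1624·1155·207·537·407 ≡ 818 (mod 2287)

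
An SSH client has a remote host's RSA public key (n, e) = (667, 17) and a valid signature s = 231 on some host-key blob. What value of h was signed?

s^2 ≡ 231^2 = 53361 ≡ 1
s^4 ≡ 1^2 = 1
s^8 ≡ 1^2 = 1
s^16 ≡ 1^2 = 1
17 = 16 + 1, so s^17 ≡ 1·231 ≡ 231 (mod 667)

231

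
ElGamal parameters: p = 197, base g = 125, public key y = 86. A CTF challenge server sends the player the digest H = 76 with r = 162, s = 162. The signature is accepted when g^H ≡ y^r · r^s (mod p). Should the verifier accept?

Left side g^H mod p:
125^2 = 15625 ≡ 62
125^4 ≡ 62^2 = 3844 ≡ 101
125^8 ≡ 101^2 = 10201 ≡ 154
125^16 ≡ 154^2 = 23716 ≡ 76
125^32 ≡ 76^2 = 5776 ≡ 63
125^64 ≡ 63^2 = 3969 ≡ 29
76 = 64 + 8 + 4, so 125^76 ≡ 29·154·101 ≡ 133 (mod 197)
Right side y^r · r^s mod p:
86^2 = 7396 ≡ 107
86^4 ≡ 107^2 = 11449 ≡ 23
86^8 ≡ 23^2 = 529 ≡ 135
86^16 ≡ 135^2 = 18225 ≡ 101
86^32 ≡ 101^2 = 10201 ≡ 154
86^64 ≡ 154^2 = 23716 ≡ 76
86^128 ≡ 76^2 = 5776 ≡ 63
162 = 128 + 32 + 2, so 86^162 ≡ 63·154·107 ≡ 121 (mod 197)
162^2 = 26244 ≡ 43
162^4 ≡ 43^2 = 1849 ≡ 76
162^8 ≡ 76^2 = 5776 ≡ 63
162^16 ≡ 63^2 = 3969 ≡ 29
162^32 ≡ 29^2 = 841 ≡ 53
162^64 ≡ 53^2 = 2809 ≡ 51
162^128 ≡ 51^2 = 2601 ≡ 40
162 = 128 + 32 + 2, so 162^162 ≡ 40·53·43 ≡ 146 (mod 197)
121·146 = 17666 ≡ 133 (mod 197)
133 ≡ 133 (mod 197), so the signature is genuine.

accept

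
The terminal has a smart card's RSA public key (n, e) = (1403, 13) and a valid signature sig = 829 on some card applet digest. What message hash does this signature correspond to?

553

sig^2 ≡ 829^2 = 687241 ≡ 1174
sig^4 ≡ 1174^2 = 1378276 ≡ 530
sig^8 ≡ 530^2 = 280900 ≡ 300
13 = 8 + 4 + 1, so sig^13 ≡ 300·530·829 ≡ 553 (mod 1403)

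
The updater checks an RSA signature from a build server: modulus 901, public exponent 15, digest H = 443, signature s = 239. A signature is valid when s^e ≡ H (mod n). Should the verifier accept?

accept

s^2 ≡ 239^2 = 57121 ≡ 358
s^4 ≡ 358^2 = 128164 ≡ 222
s^8 ≡ 222^2 = 49284 ≡ 630
15 = 8 + 4 + 2 + 1, so s^15 ≡ 630·222·358·239 ≡ 443 (mod 901)
s^15 mod 901 = 443 matches H.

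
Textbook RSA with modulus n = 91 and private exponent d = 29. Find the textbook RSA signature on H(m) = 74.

16

(H(m))^29 mod 91 = 16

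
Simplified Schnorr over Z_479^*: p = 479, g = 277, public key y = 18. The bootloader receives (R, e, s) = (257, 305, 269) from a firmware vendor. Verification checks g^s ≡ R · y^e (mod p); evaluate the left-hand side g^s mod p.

69

277^2 = 76729 ≡ 89
277^4 ≡ 89^2 = 7921 ≡ 257
277^8 ≡ 257^2 = 66049 ≡ 426
277^16 ≡ 426^2 = 181476 ≡ 414
277^32 ≡ 414^2 = 171396 ≡ 393
277^64 ≡ 393^2 = 154449 ≡ 211
277^128 ≡ 211^2 = 44521 ≡ 453
277^256 ≡ 453^2 = 205209 ≡ 197
269 = 256 + 8 + 4 + 1, so 277^269 ≡ 197·426·257·277 ≡ 69 (mod 479)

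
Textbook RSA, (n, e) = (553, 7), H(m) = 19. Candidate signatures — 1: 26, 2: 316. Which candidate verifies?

Candidate 1: 26^2 = 676 ≡ 123; 26^4 ≡ 123^2 = 15129 ≡ 198; 7 = 4 + 2 + 1, so 26^7 ≡ 198·123·26 ≡ 19 (mod 553)
  → matches H(m) = 19
Candidate 2: 316^2 = 99856 ≡ 316; 316^4 ≡ 316^2 = 99856 ≡ 316; 7 = 4 + 2 + 1, so 316^7 ≡ 316·316·316 ≡ 316 (mod 553)

1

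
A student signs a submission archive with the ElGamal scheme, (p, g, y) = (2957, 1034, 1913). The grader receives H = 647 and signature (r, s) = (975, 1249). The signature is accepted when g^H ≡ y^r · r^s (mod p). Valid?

Left side g^H mod p:
1034^2 = 1069156 ≡ 1679
1034^4 ≡ 1679^2 = 2819041 ≡ 1020
1034^8 ≡ 1020^2 = 1040400 ≡ 2493
1034^16 ≡ 2493^2 = 6215049 ≡ 2392
1034^32 ≡ 2392^2 = 5721664 ≡ 2826
1034^64 ≡ 2826^2 = 7986276 ≡ 2376
1034^128 ≡ 2376^2 = 5645376 ≡ 463
1034^256 ≡ 463^2 = 214369 ≡ 1465
1034^512 ≡ 1465^2 = 2146225 ≡ 2400
647 = 512 + 128 + 4 + 2 + 1, so 1034^647 ≡ 2400·463·1020·1679·1034 ≡ 1336 (mod 2957)
Right side y^r · r^s mod p:
1913^2 = 3659569 ≡ 1760
1913^4 ≡ 1760^2 = 3097600 ≡ 1621
1913^8 ≡ 1621^2 = 2627641 ≡ 1825
1913^16 ≡ 1825^2 = 3330625 ≡ 1043
1913^32 ≡ 1043^2 = 1087849 ≡ 2630
1913^64 ≡ 2630^2 = 6916900 ≡ 477
1913^128 ≡ 477^2 = 227529 ≡ 2797
1913^256 ≡ 2797^2 = 7823209 ≡ 1944
1913^512 ≡ 1944^2 = 3779136 ≡ 90
975 = 512 + 256 + 128 + 64 + 8 + 4 + 2 + 1, so 1913^975 ≡ 90·1944·2797·477·1825·1621·1760·1913 ≡ 2486 (mod 2957)
975^2 = 950625 ≡ 1428
975^4 ≡ 1428^2 = 2039184 ≡ 1811
975^8 ≡ 1811^2 = 3279721 ≡ 408
975^16 ≡ 408^2 = 166464 ≡ 872
975^32 ≡ 872^2 = 760384 ≡ 435
975^64 ≡ 435^2 = 189225 ≡ 2934
975^128 ≡ 2934^2 = 8608356 ≡ 529
975^256 ≡ 529^2 = 279841 ≡ 1883
975^512 ≡ 1883^2 = 3545689 ≡ 246
975^1024 ≡ 246^2 = 60516 ≡ 1376
1249 = 1024 + 128 + 64 + 32 + 1, so 975^1249 ≡ 1376·529·2934·435·975 ≡ 2025 (mod 2957)
2486·2025 = 5034150 ≡ 1336 (mod 2957)
1336 ≡ 1336 (mod 2957), so the signature is genuine.

yes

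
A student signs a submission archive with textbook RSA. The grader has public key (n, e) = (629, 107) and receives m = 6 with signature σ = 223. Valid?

no

σ^2 ≡ 223^2 = 49729 ≡ 38
σ^4 ≡ 38^2 = 1444 ≡ 186
σ^8 ≡ 186^2 = 34596 ≡ 1
σ^16 ≡ 1^2 = 1
σ^32 ≡ 1^2 = 1
σ^64 ≡ 1^2 = 1
107 = 64 + 32 + 8 + 2 + 1, so σ^107 ≡ 1·1·1·38·223 ≡ 297 (mod 629)
σ^107 mod 629 = 297, but m = 6.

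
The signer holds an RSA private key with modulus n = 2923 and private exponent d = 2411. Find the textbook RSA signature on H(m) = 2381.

Squares mod 2923: (H(m))^1≡2381, (H(m))^2≡1464, (H(m))^4≡737, (H(m))^8≡2414, (H(m))^16≡1857, (H(m))^32≡2232, (H(m))^64≡1032, (H(m))^128≡1052, (H(m))^256≡1810, (H(m))^512≡2340, (H(m))^1024≡821, (H(m))^2048≡1751
2411 = 2048 + 256 + 64 + 32 + 8 + 2 + 1, so (H(m))^2411 ≡ 1751·1810·1032·2232·2414·1464·2381 ≡ 20 (mod 2923)

20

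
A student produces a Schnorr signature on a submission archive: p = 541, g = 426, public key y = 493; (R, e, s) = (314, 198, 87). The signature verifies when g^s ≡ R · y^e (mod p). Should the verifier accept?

g^s mod p:
426^2 = 181476 ≡ 241
426^4 ≡ 241^2 = 58081 ≡ 194
426^8 ≡ 194^2 = 37636 ≡ 307
426^16 ≡ 307^2 = 94249 ≡ 115
426^32 ≡ 115^2 = 13225 ≡ 241
426^64 ≡ 241^2 = 58081 ≡ 194
87 = 64 + 16 + 4 + 2 + 1, so 426^87 ≡ 194·115·194·241·426 ≡ 493 (mod 541)
R · y^e mod p:
493^2 = 243049 ≡ 140
493^4 ≡ 140^2 = 19600 ≡ 124
493^8 ≡ 124^2 = 15376 ≡ 228
493^16 ≡ 228^2 = 51984 ≡ 48
493^32 ≡ 48^2 = 2304 ≡ 140
493^64 ≡ 140^2 = 19600 ≡ 124
493^128 ≡ 124^2 = 15376 ≡ 228
198 = 128 + 64 + 4 + 2, so 493^198 ≡ 228·124·124·140 ≡ 228 (mod 541)
314·228 = 71592 ≡ 180 (mod 541)
493 ≠ 180; the check fails.

reject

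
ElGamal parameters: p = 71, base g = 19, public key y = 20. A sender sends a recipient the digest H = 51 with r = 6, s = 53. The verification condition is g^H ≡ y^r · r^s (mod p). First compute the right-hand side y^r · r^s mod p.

40

20^2 = 400 ≡ 45
20^4 ≡ 45^2 = 2025 ≡ 37
6 = 4 + 2, so 20^6 ≡ 37·45 ≡ 32 (mod 71)
6^2 = 36
6^4 ≡ 36^2 = 1296 ≡ 18
6^8 ≡ 18^2 = 324 ≡ 40
6^16 ≡ 40^2 = 1600 ≡ 38
6^32 ≡ 38^2 = 1444 ≡ 24
53 = 32 + 16 + 4 + 1, so 6^53 ≡ 24·38·18·6 ≡ 19 (mod 71)
y^r · r^s ≡ 32·19 = 608 ≡ 40 (mod 71)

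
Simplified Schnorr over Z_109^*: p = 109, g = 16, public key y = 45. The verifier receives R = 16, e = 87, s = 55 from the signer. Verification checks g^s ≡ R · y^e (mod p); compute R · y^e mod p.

45^2 = 2025 ≡ 63
45^4 ≡ 63^2 = 3969 ≡ 45
45^8 ≡ 45^2 = 2025 ≡ 63
45^16 ≡ 63^2 = 3969 ≡ 45
45^32 ≡ 45^2 = 2025 ≡ 63
45^64 ≡ 63^2 = 3969 ≡ 45
87 = 64 + 16 + 4 + 2 + 1, so 45^87 ≡ 45·45·45·63·45 ≡ 1 (mod 109)
R · y^e ≡ 16·1 = 16 ≡ 16 (mod 109)

16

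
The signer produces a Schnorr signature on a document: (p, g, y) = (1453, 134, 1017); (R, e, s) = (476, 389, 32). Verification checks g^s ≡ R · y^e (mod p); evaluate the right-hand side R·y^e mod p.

1017^389 mod 1453 = 570
R · y^e ≡ 476·570 = 271320 ≡ 1062 (mod 1453)

1062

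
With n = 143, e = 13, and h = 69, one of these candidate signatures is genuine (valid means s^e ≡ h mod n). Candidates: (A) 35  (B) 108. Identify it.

B

Candidate A: 35^2 = 1225 ≡ 81; 35^4 ≡ 81^2 = 6561 ≡ 126; 35^8 ≡ 126^2 = 15876 ≡ 3; 13 = 8 + 4 + 1, so 35^13 ≡ 3·126·35 ≡ 74 (mod 143)
Candidate B: 108^2 = 11664 ≡ 81; 108^4 ≡ 81^2 = 6561 ≡ 126; 108^8 ≡ 126^2 = 15876 ≡ 3; 13 = 8 + 4 + 1, so 108^13 ≡ 3·126·108 ≡ 69 (mod 143)
  → matches h = 69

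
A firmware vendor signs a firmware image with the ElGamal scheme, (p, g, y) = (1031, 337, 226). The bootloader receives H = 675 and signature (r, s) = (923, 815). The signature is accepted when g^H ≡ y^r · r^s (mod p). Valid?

yes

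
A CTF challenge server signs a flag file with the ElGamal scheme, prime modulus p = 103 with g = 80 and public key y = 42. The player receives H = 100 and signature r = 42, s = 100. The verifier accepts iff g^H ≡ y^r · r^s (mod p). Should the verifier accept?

Left side g^H mod p:
80^100 mod 103 = 81
Right side y^r · r^s mod p:
42^42 mod 103 = 30
42^100 mod 103 = 8
30·8 = 240 ≡ 34 (mod 103)
81 ≠ 34, so verification fails.

reject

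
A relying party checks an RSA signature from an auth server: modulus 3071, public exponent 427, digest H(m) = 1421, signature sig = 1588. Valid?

no

sig^2 ≡ 1588^2 = 2521744 ≡ 453
sig^4 ≡ 453^2 = 205209 ≡ 2523
sig^8 ≡ 2523^2 = 6365529 ≡ 2417
sig^16 ≡ 2417^2 = 5841889 ≡ 847
sig^32 ≡ 847^2 = 717409 ≡ 1866
sig^64 ≡ 1866^2 = 3481956 ≡ 2513
sig^128 ≡ 2513^2 = 6315169 ≡ 1193
sig^256 ≡ 1193^2 = 1423249 ≡ 1376
427 = 256 + 128 + 32 + 8 + 2 + 1, so sig^427 ≡ 1376·1193·1866·2417·453·1588 ≡ 1598 (mod 3071)
The recovered value 1598 does not match the digest 1421.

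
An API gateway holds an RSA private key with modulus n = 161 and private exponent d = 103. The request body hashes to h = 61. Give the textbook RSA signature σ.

159

h^103 mod 161 = 159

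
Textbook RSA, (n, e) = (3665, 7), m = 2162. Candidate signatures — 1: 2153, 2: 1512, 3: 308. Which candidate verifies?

Candidate 1: Squares mod 3665: 2153^1≡2153, 2153^2≡2849, 2153^4≡2491; 7 = 4 + 2 + 1, so 2153^7 ≡ 2491·2849·2153 ≡ 2162 (mod 3665)
  → matches m = 2162
Candidate 2: Squares mod 3665: 1512^1≡1512, 1512^2≡2849, 1512^4≡2491; 7 = 4 + 2 + 1, so 1512^7 ≡ 2491·2849·1512 ≡ 1503 (mod 3665)
Candidate 3: Squares mod 3665: 308^1≡308, 308^2≡3239, 308^4≡1891; 7 = 4 + 2 + 1, so 308^7 ≡ 1891·3239·308 ≡ 2507 (mod 3665)

1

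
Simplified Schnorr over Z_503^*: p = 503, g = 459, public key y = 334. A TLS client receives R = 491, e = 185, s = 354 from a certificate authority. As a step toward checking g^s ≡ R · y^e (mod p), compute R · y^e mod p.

334^2 = 111556 ≡ 393
334^4 ≡ 393^2 = 154449 ≡ 28
334^8 ≡ 28^2 = 784 ≡ 281
334^16 ≡ 281^2 = 78961 ≡ 493
334^32 ≡ 493^2 = 243049 ≡ 100
334^64 ≡ 100^2 = 10000 ≡ 443
334^128 ≡ 443^2 = 196249 ≡ 79
185 = 128 + 32 + 16 + 8 + 1, so 334^185 ≡ 79·100·493·281·334 ≡ 470 (mod 503)
R · y^e ≡ 491·470 = 230770 ≡ 396 (mod 503)

396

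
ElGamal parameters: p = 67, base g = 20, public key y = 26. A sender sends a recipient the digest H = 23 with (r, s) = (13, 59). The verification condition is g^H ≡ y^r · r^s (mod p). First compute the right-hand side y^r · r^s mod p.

26^2 = 676 ≡ 6
26^4 ≡ 6^2 = 36
26^8 ≡ 36^2 = 1296 ≡ 23
13 = 8 + 4 + 1, so 26^13 ≡ 23·36·26 ≡ 21 (mod 67)
13^2 = 169 ≡ 35
13^4 ≡ 35^2 = 1225 ≡ 19
13^8 ≡ 19^2 = 361 ≡ 26
13^16 ≡ 26^2 = 676 ≡ 6
13^32 ≡ 6^2 = 36
59 = 32 + 16 + 8 + 2 + 1, so 13^59 ≡ 36·6·26·35·13 ≡ 34 (mod 67)
y^r · r^s ≡ 21·34 = 714 ≡ 44 (mod 67)

44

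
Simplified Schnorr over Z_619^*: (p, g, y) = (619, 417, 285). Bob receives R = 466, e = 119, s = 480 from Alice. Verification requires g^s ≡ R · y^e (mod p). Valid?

g^s mod p:
417^2 = 173889 ≡ 569
417^4 ≡ 569^2 = 323761 ≡ 24
417^8 ≡ 24^2 = 576
417^16 ≡ 576^2 = 331776 ≡ 611
417^32 ≡ 611^2 = 373321 ≡ 64
417^64 ≡ 64^2 = 4096 ≡ 382
417^128 ≡ 382^2 = 145924 ≡ 459
417^256 ≡ 459^2 = 210681 ≡ 221
480 = 256 + 128 + 64 + 32, so 417^480 ≡ 221·459·382·64 ≡ 502 (mod 619)
R · y^e mod p:
285^2 = 81225 ≡ 136
285^4 ≡ 136^2 = 18496 ≡ 545
285^8 ≡ 545^2 = 297025 ≡ 524
285^16 ≡ 524^2 = 274576 ≡ 359
285^32 ≡ 359^2 = 128881 ≡ 129
285^64 ≡ 129^2 = 16641 ≡ 547
119 = 64 + 32 + 16 + 4 + 2 + 1, so 285^119 ≡ 547·129·359·545·136·285 ≡ 359 (mod 619)
466·359 = 167294 ≡ 164 (mod 619)
502 ≠ 164; the check fails.

no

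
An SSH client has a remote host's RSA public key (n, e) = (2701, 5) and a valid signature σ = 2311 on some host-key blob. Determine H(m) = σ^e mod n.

315

Squares mod 2701: σ^1≡2311, σ^2≡844, σ^4≡1973
5 = 4 + 1, so σ^5 ≡ 1973·2311 ≡ 315 (mod 2701)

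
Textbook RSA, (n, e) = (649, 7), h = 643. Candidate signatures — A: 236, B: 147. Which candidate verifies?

Candidate A: 236^2 = 55696 ≡ 531; 236^4 ≡ 531^2 = 281961 ≡ 295; 7 = 4 + 2 + 1, so 236^7 ≡ 295·531·236 ≡ 531 (mod 649)
Candidate B: 147^2 = 21609 ≡ 192; 147^4 ≡ 192^2 = 36864 ≡ 520; 7 = 4 + 2 + 1, so 147^7 ≡ 520·192·147 ≡ 643 (mod 649)
  → matches h = 643

B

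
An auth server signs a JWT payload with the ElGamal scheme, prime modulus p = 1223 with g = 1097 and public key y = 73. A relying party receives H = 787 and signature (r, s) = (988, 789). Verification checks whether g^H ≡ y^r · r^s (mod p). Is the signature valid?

valid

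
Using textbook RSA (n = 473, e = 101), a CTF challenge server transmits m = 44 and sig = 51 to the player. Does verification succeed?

Squares mod 473: sig^1≡51, sig^2≡236, sig^4≡355, sig^8≡207, sig^16≡279, sig^32≡269, sig^64≡465
101 = 64 + 32 + 4 + 1, so sig^101 ≡ 465·269·355·51 ≡ 469 (mod 473)
sig^101 mod 473 = 469, but m = 44.

fails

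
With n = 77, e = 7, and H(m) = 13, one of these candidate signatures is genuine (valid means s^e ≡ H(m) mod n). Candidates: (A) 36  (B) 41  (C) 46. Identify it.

B

Candidate A: Squares mod 77: 36^1≡36, 36^2≡64, 36^4≡15; 7 = 4 + 2 + 1, so 36^7 ≡ 15·64·36 ≡ 64 (mod 77)
Candidate B: Squares mod 77: 41^1≡41, 41^2≡64, 41^4≡15; 7 = 4 + 2 + 1, so 41^7 ≡ 15·64·41 ≡ 13 (mod 77)
  → matches H(m) = 13
Candidate C: Squares mod 77: 46^1≡46, 46^2≡37, 46^4≡60; 7 = 4 + 2 + 1, so 46^7 ≡ 60·37·46 ≡ 18 (mod 77)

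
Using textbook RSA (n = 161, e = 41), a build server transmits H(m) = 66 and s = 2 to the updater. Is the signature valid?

invalid

s^41 mod 161 = 95
The recovered value 95 does not match the digest 66.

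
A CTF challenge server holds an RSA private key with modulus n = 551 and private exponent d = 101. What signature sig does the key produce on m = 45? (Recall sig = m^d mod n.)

239

m^101 mod 551 = 239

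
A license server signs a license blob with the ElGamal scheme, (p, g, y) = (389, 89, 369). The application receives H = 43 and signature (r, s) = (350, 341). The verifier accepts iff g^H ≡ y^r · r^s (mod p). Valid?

yes

Left side g^H mod p:
89^2 = 7921 ≡ 141
89^4 ≡ 141^2 = 19881 ≡ 42
89^8 ≡ 42^2 = 1764 ≡ 208
89^16 ≡ 208^2 = 43264 ≡ 85
89^32 ≡ 85^2 = 7225 ≡ 223
43 = 32 + 8 + 2 + 1, so 89^43 ≡ 223·208·141·89 ≡ 57 (mod 389)
Right side y^r · r^s mod p:
369^2 = 136161 ≡ 11
369^4 ≡ 11^2 = 121
369^8 ≡ 121^2 = 14641 ≡ 248
369^16 ≡ 248^2 = 61504 ≡ 42
369^32 ≡ 42^2 = 1764 ≡ 208
369^64 ≡ 208^2 = 43264 ≡ 85
369^128 ≡ 85^2 = 7225 ≡ 223
369^256 ≡ 223^2 = 49729 ≡ 326
350 = 256 + 64 + 16 + 8 + 4 + 2, so 369^350 ≡ 326·85·42·248·121·11 ≡ 94 (mod 389)
350^2 = 122500 ≡ 354
350^4 ≡ 354^2 = 125316 ≡ 58
350^8 ≡ 58^2 = 3364 ≡ 252
350^16 ≡ 252^2 = 63504 ≡ 97
350^32 ≡ 97^2 = 9409 ≡ 73
350^64 ≡ 73^2 = 5329 ≡ 272
350^128 ≡ 272^2 = 73984 ≡ 74
350^256 ≡ 74^2 = 5476 ≡ 30
341 = 256 + 64 + 16 + 4 + 1, so 350^341 ≡ 30·272·97·58·350 ≡ 162 (mod 389)
94·162 = 15228 ≡ 57 (mod 389)
57 ≡ 57 (mod 389), so the signature is genuine.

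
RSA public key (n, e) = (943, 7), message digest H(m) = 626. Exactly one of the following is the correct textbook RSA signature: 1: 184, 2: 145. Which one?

Candidate 1: 184^2 = 33856 ≡ 851; 184^4 ≡ 851^2 = 724201 ≡ 920; 7 = 4 + 2 + 1, so 184^7 ≡ 920·851·184 ≡ 828 (mod 943)
Candidate 2: 145^2 = 21025 ≡ 279; 145^4 ≡ 279^2 = 77841 ≡ 515; 7 = 4 + 2 + 1, so 145^7 ≡ 515·279·145 ≡ 626 (mod 943)
  → matches H(m) = 626

2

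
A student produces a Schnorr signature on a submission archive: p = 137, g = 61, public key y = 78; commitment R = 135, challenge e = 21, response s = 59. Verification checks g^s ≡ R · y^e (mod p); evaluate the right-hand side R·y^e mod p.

107

78^2 = 6084 ≡ 56
78^4 ≡ 56^2 = 3136 ≡ 122
78^8 ≡ 122^2 = 14884 ≡ 88
78^16 ≡ 88^2 = 7744 ≡ 72
21 = 16 + 4 + 1, so 78^21 ≡ 72·122·78 ≡ 15 (mod 137)
R · y^e ≡ 135·15 = 2025 ≡ 107 (mod 137)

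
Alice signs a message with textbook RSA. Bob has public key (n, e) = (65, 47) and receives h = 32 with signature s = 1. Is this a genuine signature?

forged

s^2 ≡ 1^2 = 1
s^4 ≡ 1^2 = 1
s^8 ≡ 1^2 = 1
s^16 ≡ 1^2 = 1
s^32 ≡ 1^2 = 1
47 = 32 + 8 + 4 + 2 + 1, so s^47 ≡ 1·1·1·1·1 ≡ 1 (mod 65)
1 ≠ 32, so verification fails.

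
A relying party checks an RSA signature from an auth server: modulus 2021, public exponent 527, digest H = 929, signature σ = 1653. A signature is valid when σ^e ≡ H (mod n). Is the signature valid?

valid

σ^2 ≡ 1653^2 = 2732409 ≡ 17
σ^4 ≡ 17^2 = 289
σ^8 ≡ 289^2 = 83521 ≡ 660
σ^16 ≡ 660^2 = 435600 ≡ 1085
σ^32 ≡ 1085^2 = 1177225 ≡ 1003
σ^64 ≡ 1003^2 = 1006009 ≡ 1572
σ^128 ≡ 1572^2 = 2471184 ≡ 1522
σ^256 ≡ 1522^2 = 2316484 ≡ 418
σ^512 ≡ 418^2 = 174724 ≡ 918
527 = 512 + 8 + 4 + 2 + 1, so σ^527 ≡ 918·660·289·17·1653 ≡ 929 (mod 2021)
Since 929 equals the digest 929, verification succeeds.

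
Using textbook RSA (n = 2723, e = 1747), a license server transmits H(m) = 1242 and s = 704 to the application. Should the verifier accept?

reject

s^2 ≡ 704^2 = 495616 ≡ 30
s^4 ≡ 30^2 = 900
s^8 ≡ 900^2 = 810000 ≡ 1269
s^16 ≡ 1269^2 = 1610361 ≡ 1068
s^32 ≡ 1068^2 = 1140624 ≡ 2410
s^64 ≡ 2410^2 = 5808100 ≡ 2664
s^128 ≡ 2664^2 = 7096896 ≡ 758
s^256 ≡ 758^2 = 574564 ≡ 11
s^512 ≡ 11^2 = 121
s^1024 ≡ 121^2 = 14641 ≡ 1026
1747 = 1024 + 512 + 128 + 64 + 16 + 2 + 1, so s^1747 ≡ 1026·121·758·2664·1068·30·704 ≡ 704 (mod 2723)
704 ≠ 1242, so verification fails.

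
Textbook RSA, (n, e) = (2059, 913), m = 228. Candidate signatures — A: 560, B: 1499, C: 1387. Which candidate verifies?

B

Candidate A: Squares mod 2059: 560^1≡560, 560^2≡632, 560^4≡2037, 560^8≡484, 560^16≡1589, 560^32≡587, 560^64≡716, 560^128≡2024, 560^256≡1225, 560^512≡1673; 913 = 512 + 256 + 128 + 16 + 1, so 560^913 ≡ 1673·1225·2024·1589·560 ≡ 1831 (mod 2059)
Candidate B: Squares mod 2059: 1499^1≡1499, 1499^2≡632, 1499^4≡2037, 1499^8≡484, 1499^16≡1589, 1499^32≡587, 1499^64≡716, 1499^128≡2024, 1499^256≡1225, 1499^512≡1673; 913 = 512 + 256 + 128 + 16 + 1, so 1499^913 ≡ 1673·1225·2024·1589·1499 ≡ 228 (mod 2059)
  → matches m = 228
Candidate C: Squares mod 2059: 1387^1≡1387, 1387^2≡663, 1387^4≡1002, 1387^8≡1271, 1387^16≡1185, 1387^32≡2046, 1387^64≡169, 1387^128≡1794, 1387^256≡219, 1387^512≡604; 913 = 512 + 256 + 128 + 16 + 1, so 1387^913 ≡ 604·219·1794·1185·1387 ≡ 1267 (mod 2059)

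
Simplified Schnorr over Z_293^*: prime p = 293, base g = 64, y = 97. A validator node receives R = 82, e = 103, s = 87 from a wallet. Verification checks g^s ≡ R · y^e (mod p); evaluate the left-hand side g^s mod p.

121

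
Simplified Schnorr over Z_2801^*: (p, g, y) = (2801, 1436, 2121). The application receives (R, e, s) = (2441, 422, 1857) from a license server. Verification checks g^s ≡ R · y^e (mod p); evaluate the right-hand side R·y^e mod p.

2121^2 = 4498641 ≡ 235
2121^4 ≡ 235^2 = 55225 ≡ 2006
2121^8 ≡ 2006^2 = 4024036 ≡ 1800
2121^16 ≡ 1800^2 = 3240000 ≡ 2044
2121^32 ≡ 2044^2 = 4177936 ≡ 1645
2121^64 ≡ 1645^2 = 2706025 ≡ 259
2121^128 ≡ 259^2 = 67081 ≡ 2658
2121^256 ≡ 2658^2 = 7064964 ≡ 842
422 = 256 + 128 + 32 + 4 + 2, so 2121^422 ≡ 842·2658·1645·2006·235 ≡ 1234 (mod 2801)
R · y^e ≡ 2441·1234 = 3012194 ≡ 1119 (mod 2801)

1119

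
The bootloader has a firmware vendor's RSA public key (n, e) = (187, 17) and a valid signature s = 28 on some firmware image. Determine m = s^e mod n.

s^2 ≡ 28^2 = 784 ≡ 36
s^4 ≡ 36^2 = 1296 ≡ 174
s^8 ≡ 174^2 = 30276 ≡ 169
s^16 ≡ 169^2 = 28561 ≡ 137
17 = 16 + 1, so s^17 ≡ 137·28 ≡ 96 (mod 187)

96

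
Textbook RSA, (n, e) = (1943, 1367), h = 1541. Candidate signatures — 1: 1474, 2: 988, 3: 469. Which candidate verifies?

Candidate 1: Squares mod 1943: 1474^1≡1474, 1474^2≡402, 1474^4≡335, 1474^8≡1474, 1474^16≡402, 1474^32≡335, 1474^64≡1474, 1474^128≡402, 1474^256≡335, 1474^512≡1474, 1474^1024≡402; 1367 = 1024 + 256 + 64 + 16 + 4 + 2 + 1, so 1474^1367 ≡ 402·335·1474·402·335·402·1474 ≡ 402 (mod 1943)
Candidate 2: Squares mod 1943: 988^1≡988, 988^2≡758, 988^4≡1379, 988^8≡1387, 988^16≡199, 988^32≡741, 988^64≡1155, 988^128≡1127, 988^256≡1350, 988^512≡1909, 988^1024≡1156; 1367 = 1024 + 256 + 64 + 16 + 4 + 2 + 1, so 988^1367 ≡ 1156·1350·1155·199·1379·758·988 ≡ 300 (mod 1943)
Candidate 3: Squares mod 1943: 469^1≡469, 469^2≡402, 469^4≡335, 469^8≡1474, 469^16≡402, 469^32≡335, 469^64≡1474, 469^128≡402, 469^256≡335, 469^512≡1474, 469^1024≡402; 1367 = 1024 + 256 + 64 + 16 + 4 + 2 + 1, so 469^1367 ≡ 402·335·1474·402·335·402·469 ≡ 1541 (mod 1943)
  → matches h = 1541

3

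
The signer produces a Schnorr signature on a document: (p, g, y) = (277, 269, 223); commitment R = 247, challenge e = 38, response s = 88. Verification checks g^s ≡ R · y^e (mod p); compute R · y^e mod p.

169

223^2 = 49729 ≡ 146
223^4 ≡ 146^2 = 21316 ≡ 264
223^8 ≡ 264^2 = 69696 ≡ 169
223^16 ≡ 169^2 = 28561 ≡ 30
223^32 ≡ 30^2 = 900 ≡ 69
38 = 32 + 4 + 2, so 223^38 ≡ 69·264·146 ≡ 59 (mod 277)
R · y^e ≡ 247·59 = 14573 ≡ 169 (mod 277)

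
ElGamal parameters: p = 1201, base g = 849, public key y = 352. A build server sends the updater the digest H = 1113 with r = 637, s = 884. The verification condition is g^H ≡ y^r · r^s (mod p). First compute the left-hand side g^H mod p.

385

Squares mod 1201: 849^1≡849, 849^2≡201, 849^4≡768, 849^8≡133, 849^16≡875, 849^32≡588, 849^64≡1057, 849^128≡319, 849^256≡877, 849^512≡489, 849^1024≡122
1113 = 1024 + 64 + 16 + 8 + 1, so 849^1113 ≡ 122·1057·875·133·849 ≡ 385 (mod 1201)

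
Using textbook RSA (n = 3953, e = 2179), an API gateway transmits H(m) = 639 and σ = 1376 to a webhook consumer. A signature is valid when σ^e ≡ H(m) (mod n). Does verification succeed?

passes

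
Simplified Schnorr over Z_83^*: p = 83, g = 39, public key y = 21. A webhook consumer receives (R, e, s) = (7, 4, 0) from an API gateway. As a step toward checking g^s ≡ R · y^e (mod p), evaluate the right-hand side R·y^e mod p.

1

21^4 mod 83 = 12
R · y^e ≡ 7·12 = 84 ≡ 1 (mod 83)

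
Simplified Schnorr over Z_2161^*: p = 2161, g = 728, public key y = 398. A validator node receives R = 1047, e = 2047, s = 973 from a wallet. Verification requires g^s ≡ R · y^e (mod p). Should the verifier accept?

g^s mod p:
Squares mod 2161: 728^1≡728, 728^2≡539, 728^4≡947, 728^8≡2155, 728^16≡36, 728^32≡1296, 728^64≡519, 728^128≡1397, 728^256≡226, 728^512≡1373
973 = 512 + 256 + 128 + 64 + 8 + 4 + 1, so 728^973 ≡ 1373·226·1397·519·2155·947·728 ≡ 14 (mod 2161)
R · y^e mod p:
Squares mod 2161: 398^1≡398, 398^2≡651, 398^4≡245, 398^8≡1678, 398^16≡2062, 398^32≡1157, 398^64≡990, 398^128≡1167, 398^256≡459, 398^512≡1064, 398^1024≡1893
2047 = 1024 + 512 + 256 + 128 + 64 + 32 + 16 + 8 + 4 + 2 + 1, so 398^2047 ≡ 1893·1064·459·1167·990·1157·2062·1678·245·651·398 ≡ 1451 (mod 2161)
1047·1451 = 1519197 ≡ 14 (mod 2161)
14 ≡ 14 (mod 2161); signature holds.

accept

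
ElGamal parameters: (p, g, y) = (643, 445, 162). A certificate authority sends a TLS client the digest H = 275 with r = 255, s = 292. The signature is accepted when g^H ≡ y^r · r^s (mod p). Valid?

no

Left side g^H mod p:
445^275 mod 643 = 560
Right side y^r · r^s mod p:
162^255 mod 643 = 80
255^292 mod 643 = 92
80·92 = 7360 ≡ 287 (mod 643)
560 ≠ 287, so verification fails.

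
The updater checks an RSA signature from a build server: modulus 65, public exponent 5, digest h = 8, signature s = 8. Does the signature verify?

verifies

Squares mod 65: s^1≡8, s^2≡64, s^4≡1
5 = 4 + 1, so s^5 ≡ 1·8 ≡ 8 (mod 65)
s^5 mod 65 = 8 matches h.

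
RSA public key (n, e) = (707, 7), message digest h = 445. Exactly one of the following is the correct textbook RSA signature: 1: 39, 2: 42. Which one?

Candidate 1: 39^2 = 1521 ≡ 107; 39^4 ≡ 107^2 = 11449 ≡ 137; 7 = 4 + 2 + 1, so 39^7 ≡ 137·107·39 ≡ 445 (mod 707)
  → matches h = 445
Candidate 2: 42^2 = 1764 ≡ 350; 42^4 ≡ 350^2 = 122500 ≡ 189; 7 = 4 + 2 + 1, so 42^7 ≡ 189·350·42 ≡ 497 (mod 707)

1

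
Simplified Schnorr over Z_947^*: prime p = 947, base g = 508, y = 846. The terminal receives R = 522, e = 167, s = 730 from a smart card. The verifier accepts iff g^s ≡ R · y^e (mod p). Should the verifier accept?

accept

g^s mod p:
Squares mod 947: 508^1≡508, 508^2≡480, 508^4≡279, 508^8≡187, 508^16≡877, 508^32≡165, 508^64≡709, 508^128≡771, 508^256≡672, 508^512≡812
730 = 512 + 128 + 64 + 16 + 8 + 2, so 508^730 ≡ 812·771·709·877·187·480 ≡ 456 (mod 947)
R · y^e mod p:
Squares mod 947: 846^1≡846, 846^2≡731, 846^4≡253, 846^8≡560, 846^16≡143, 846^32≡562, 846^64≡493, 846^128≡617
167 = 128 + 32 + 4 + 2 + 1, so 846^167 ≡ 617·562·253·731·846 ≡ 273 (mod 947)
522·273 = 142506 ≡ 456 (mod 947)
456 ≡ 456 (mod 947); signature holds.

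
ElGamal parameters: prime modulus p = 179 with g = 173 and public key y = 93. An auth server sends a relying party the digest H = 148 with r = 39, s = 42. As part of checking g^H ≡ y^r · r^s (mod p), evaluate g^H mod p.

173^2 = 29929 ≡ 36
173^4 ≡ 36^2 = 1296 ≡ 43
173^8 ≡ 43^2 = 1849 ≡ 59
173^16 ≡ 59^2 = 3481 ≡ 80
173^32 ≡ 80^2 = 6400 ≡ 135
173^64 ≡ 135^2 = 18225 ≡ 146
173^128 ≡ 146^2 = 21316 ≡ 15
148 = 128 + 16 + 4, so 173^148 ≡ 15·80·43 ≡ 48 (mod 179)

48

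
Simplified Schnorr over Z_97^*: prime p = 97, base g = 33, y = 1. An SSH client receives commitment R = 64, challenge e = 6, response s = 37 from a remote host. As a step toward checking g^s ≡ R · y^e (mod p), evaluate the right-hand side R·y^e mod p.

64

1^2 = 1
1^4 ≡ 1^2 = 1
6 = 4 + 2, so 1^6 ≡ 1·1 ≡ 1 (mod 97)
R · y^e ≡ 64·1 = 64 ≡ 64 (mod 97)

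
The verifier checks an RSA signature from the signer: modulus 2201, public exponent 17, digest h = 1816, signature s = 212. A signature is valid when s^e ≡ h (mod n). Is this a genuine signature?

s^17 mod 2201 = 1277
The recovered value 1277 does not match the digest 1816.

forged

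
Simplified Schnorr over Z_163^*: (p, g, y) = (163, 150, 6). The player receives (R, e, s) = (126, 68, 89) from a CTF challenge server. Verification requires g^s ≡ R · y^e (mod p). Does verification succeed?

g^s mod p:
Squares mod 163: 150^1≡150, 150^2≡6, 150^4≡36, 150^8≡155, 150^16≡64, 150^32≡21, 150^64≡115
89 = 64 + 16 + 8 + 1, so 150^89 ≡ 115·64·155·150 ≡ 155 (mod 163)
R · y^e mod p:
Squares mod 163: 6^1≡6, 6^2≡36, 6^4≡155, 6^8≡64, 6^16≡21, 6^32≡115, 6^64≡22
68 = 64 + 4, so 6^68 ≡ 22·155 ≡ 150 (mod 163)
126·150 = 18900 ≡ 155 (mod 163)
155 ≡ 155 (mod 163); signature holds.

passes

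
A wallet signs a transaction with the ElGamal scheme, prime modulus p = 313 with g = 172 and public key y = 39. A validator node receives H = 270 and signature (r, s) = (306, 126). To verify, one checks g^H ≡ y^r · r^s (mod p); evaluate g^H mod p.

Squares mod 313: 172^1≡172, 172^2≡162, 172^4≡265, 172^8≡113, 172^16≡249, 172^32≡27, 172^64≡103, 172^128≡280, 172^256≡150
270 = 256 + 8 + 4 + 2, so 172^270 ≡ 150·113·265·162 ≡ 161 (mod 313)

161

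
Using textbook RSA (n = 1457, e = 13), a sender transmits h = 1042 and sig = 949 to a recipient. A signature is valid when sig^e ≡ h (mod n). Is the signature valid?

Squares mod 1457: sig^1≡949, sig^2≡175, sig^4≡28, sig^8≡784
13 = 8 + 4 + 1, so sig^13 ≡ 784·28·949 ≡ 262 (mod 1457)
sig^13 mod 1457 = 262, but h = 1042.

invalid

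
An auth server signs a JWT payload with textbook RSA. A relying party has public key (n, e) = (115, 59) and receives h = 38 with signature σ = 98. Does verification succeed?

fails

σ^59 mod 115 = 77
The recovered value 77 does not match the digest 38.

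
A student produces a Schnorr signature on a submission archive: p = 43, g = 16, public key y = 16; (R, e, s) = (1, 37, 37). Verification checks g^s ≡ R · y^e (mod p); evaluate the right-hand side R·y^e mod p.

41

Squares mod 43: 16^1≡16, 16^2≡41, 16^4≡4, 16^8≡16, 16^16≡41, 16^32≡4
37 = 32 + 4 + 1, so 16^37 ≡ 4·4·16 ≡ 41 (mod 43)
R · y^e ≡ 1·41 = 41 ≡ 41 (mod 43)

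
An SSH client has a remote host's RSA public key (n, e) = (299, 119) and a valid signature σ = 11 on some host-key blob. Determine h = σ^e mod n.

σ^2 ≡ 11^2 = 121
σ^4 ≡ 121^2 = 14641 ≡ 289
σ^8 ≡ 289^2 = 83521 ≡ 100
σ^16 ≡ 100^2 = 10000 ≡ 133
σ^32 ≡ 133^2 = 17689 ≡ 48
σ^64 ≡ 48^2 = 2304 ≡ 211
119 = 64 + 32 + 16 + 4 + 2 + 1, so σ^119 ≡ 211·48·133·289·121·11 ≡ 19 (mod 299)

19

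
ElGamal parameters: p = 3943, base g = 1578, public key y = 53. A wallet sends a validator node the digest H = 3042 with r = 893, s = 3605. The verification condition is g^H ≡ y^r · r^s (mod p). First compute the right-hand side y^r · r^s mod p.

53^2 = 2809
53^4 ≡ 2809^2 = 7890481 ≡ 538
53^8 ≡ 538^2 = 289444 ≡ 1605
53^16 ≡ 1605^2 = 2576025 ≡ 1246
53^32 ≡ 1246^2 = 1552516 ≡ 2917
53^64 ≡ 2917^2 = 8508889 ≡ 3838
53^128 ≡ 3838^2 = 14730244 ≡ 3139
53^256 ≡ 3139^2 = 9853321 ≡ 3707
53^512 ≡ 3707^2 = 13741849 ≡ 494
893 = 512 + 256 + 64 + 32 + 16 + 8 + 4 + 1, so 53^893 ≡ 494·3707·3838·2917·1246·1605·538·53 ≡ 2076 (mod 3943)
893^2 = 797449 ≡ 963
893^4 ≡ 963^2 = 927369 ≡ 764
893^8 ≡ 764^2 = 583696 ≡ 132
893^16 ≡ 132^2 = 17424 ≡ 1652
893^32 ≡ 1652^2 = 2729104 ≡ 548
893^64 ≡ 548^2 = 300304 ≡ 636
893^128 ≡ 636^2 = 404496 ≡ 2310
893^256 ≡ 2310^2 = 5336100 ≡ 1221
893^512 ≡ 1221^2 = 1490841 ≡ 387
893^1024 ≡ 387^2 = 149769 ≡ 3878
893^2048 ≡ 3878^2 = 15038884 ≡ 282
3605 = 2048 + 1024 + 512 + 16 + 4 + 1, so 893^3605 ≡ 282·3878·387·1652·764·893 ≡ 226 (mod 3943)
y^r · r^s ≡ 2076·226 = 469176 ≡ 3902 (mod 3943)

3902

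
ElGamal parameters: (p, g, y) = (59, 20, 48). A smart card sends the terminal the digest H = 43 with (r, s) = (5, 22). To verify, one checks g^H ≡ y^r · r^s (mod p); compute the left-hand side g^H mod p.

Squares mod 59: 20^1≡20, 20^2≡46, 20^4≡51, 20^8≡5, 20^16≡25, 20^32≡35
43 = 32 + 8 + 2 + 1, so 20^43 ≡ 35·5·46·20 ≡ 48 (mod 59)

48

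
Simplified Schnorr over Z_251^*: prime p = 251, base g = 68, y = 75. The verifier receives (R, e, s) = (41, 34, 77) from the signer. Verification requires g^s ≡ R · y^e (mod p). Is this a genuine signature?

g^s mod p:
68^77 mod 251 = 122
R · y^e mod p:
75^34 mod 251 = 205
41·205 = 8405 ≡ 122 (mod 251)
122 ≡ 122 (mod 251); signature holds.

genuine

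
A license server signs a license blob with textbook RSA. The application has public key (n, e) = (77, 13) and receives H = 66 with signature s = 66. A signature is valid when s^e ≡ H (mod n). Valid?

s^2 ≡ 66^2 = 4356 ≡ 44
s^4 ≡ 44^2 = 1936 ≡ 11
s^8 ≡ 11^2 = 121 ≡ 44
13 = 8 + 4 + 1, so s^13 ≡ 44·11·66 ≡ 66 (mod 77)
Since 66 equals the digest 66, verification succeeds.

yes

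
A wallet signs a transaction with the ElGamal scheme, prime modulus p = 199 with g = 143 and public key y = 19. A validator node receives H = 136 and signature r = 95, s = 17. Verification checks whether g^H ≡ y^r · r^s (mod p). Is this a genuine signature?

Left side g^H mod p:
Squares mod 199: 143^1≡143, 143^2≡151, 143^4≡115, 143^8≡91, 143^16≡122, 143^32≡158, 143^64≡89, 143^128≡160
136 = 128 + 8, so 143^136 ≡ 160·91 ≡ 33 (mod 199)
Right side y^r · r^s mod p:
Squares mod 199: 19^1≡19, 19^2≡162, 19^4≡175, 19^8≡178, 19^16≡43, 19^32≡58, 19^64≡180
95 = 64 + 16 + 8 + 4 + 2 + 1, so 19^95 ≡ 180·43·178·175·162·19 ≡ 141 (mod 199)
Squares mod 199: 95^1≡95, 95^2≡70, 95^4≡124, 95^8≡53, 95^16≡23
17 = 16 + 1, so 95^17 ≡ 23·95 ≡ 195 (mod 199)
141·195 = 27495 ≡ 33 (mod 199)
33 ≡ 33 (mod 199), so the signature is genuine.

genuine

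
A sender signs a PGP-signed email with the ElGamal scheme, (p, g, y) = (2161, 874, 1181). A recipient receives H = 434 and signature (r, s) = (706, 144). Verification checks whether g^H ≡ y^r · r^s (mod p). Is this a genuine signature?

Left side g^H mod p:
874^2 = 763876 ≡ 1043
874^4 ≡ 1043^2 = 1087849 ≡ 866
874^8 ≡ 866^2 = 749956 ≡ 89
874^16 ≡ 89^2 = 7921 ≡ 1438
874^32 ≡ 1438^2 = 2067844 ≡ 1928
874^64 ≡ 1928^2 = 3717184 ≡ 264
874^128 ≡ 264^2 = 69696 ≡ 544
874^256 ≡ 544^2 = 295936 ≡ 2040
434 = 256 + 128 + 32 + 16 + 2, so 874^434 ≡ 2040·544·1928·1438·1043 ≡ 763 (mod 2161)
Right side y^r · r^s mod p:
1181^2 = 1394761 ≡ 916
1181^4 ≡ 916^2 = 839056 ≡ 588
1181^8 ≡ 588^2 = 345744 ≡ 2145
1181^16 ≡ 2145^2 = 4601025 ≡ 256
1181^32 ≡ 256^2 = 65536 ≡ 706
1181^64 ≡ 706^2 = 498436 ≡ 1406
1181^128 ≡ 1406^2 = 1976836 ≡ 1682
1181^256 ≡ 1682^2 = 2829124 ≡ 375
1181^512 ≡ 375^2 = 140625 ≡ 160
706 = 512 + 128 + 64 + 2, so 1181^706 ≡ 160·1682·1406·916 ≡ 1953 (mod 2161)
706^2 = 498436 ≡ 1406
706^4 ≡ 1406^2 = 1976836 ≡ 1682
706^8 ≡ 1682^2 = 2829124 ≡ 375
706^16 ≡ 375^2 = 140625 ≡ 160
706^32 ≡ 160^2 = 25600 ≡ 1829
706^64 ≡ 1829^2 = 3345241 ≡ 13
706^128 ≡ 13^2 = 169
144 = 128 + 16, so 706^144 ≡ 169·160 ≡ 1108 (mod 2161)
1953·1108 = 2163924 ≡ 763 (mod 2161)
763 ≡ 763 (mod 2161), so the signature is genuine.

genuine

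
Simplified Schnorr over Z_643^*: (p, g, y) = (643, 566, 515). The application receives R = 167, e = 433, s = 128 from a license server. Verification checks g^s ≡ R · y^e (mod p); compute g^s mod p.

566^128 mod 643 = 385

385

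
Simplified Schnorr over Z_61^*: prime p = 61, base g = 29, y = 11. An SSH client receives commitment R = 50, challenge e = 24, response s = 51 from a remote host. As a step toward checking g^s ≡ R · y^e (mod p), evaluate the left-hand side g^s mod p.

50

29^2 = 841 ≡ 48
29^4 ≡ 48^2 = 2304 ≡ 47
29^8 ≡ 47^2 = 2209 ≡ 13
29^16 ≡ 13^2 = 169 ≡ 47
29^32 ≡ 47^2 = 2209 ≡ 13
51 = 32 + 16 + 2 + 1, so 29^51 ≡ 13·47·48·29 ≡ 50 (mod 61)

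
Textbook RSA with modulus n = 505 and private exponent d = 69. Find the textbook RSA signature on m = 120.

5

Squares mod 505: m^1≡120, m^2≡260, m^4≡435, m^8≡355, m^16≡280, m^32≡125, m^64≡475
69 = 64 + 4 + 1, so m^69 ≡ 475·435·120 ≡ 5 (mod 505)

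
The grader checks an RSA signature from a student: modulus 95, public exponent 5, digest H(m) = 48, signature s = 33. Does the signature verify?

verifies

s^5 mod 95 = 48
Since 48 equals the digest 48, verification succeeds.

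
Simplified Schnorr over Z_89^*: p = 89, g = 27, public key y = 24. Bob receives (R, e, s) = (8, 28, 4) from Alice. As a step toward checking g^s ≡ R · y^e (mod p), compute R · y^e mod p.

24^2 = 576 ≡ 42
24^4 ≡ 42^2 = 1764 ≡ 73
24^8 ≡ 73^2 = 5329 ≡ 78
24^16 ≡ 78^2 = 6084 ≡ 32
28 = 16 + 8 + 4, so 24^28 ≡ 32·78·73 ≡ 25 (mod 89)
R · y^e ≡ 8·25 = 200 ≡ 22 (mod 89)

22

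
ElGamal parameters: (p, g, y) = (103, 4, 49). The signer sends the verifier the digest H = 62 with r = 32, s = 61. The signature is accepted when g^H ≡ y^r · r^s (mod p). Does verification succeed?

Left side g^H mod p:
4^62 mod 103 = 41
Right side y^r · r^s mod p:
49^32 mod 103 = 98
32^61 mod 103 = 52
98·52 = 5096 ≡ 49 (mod 103)
41 ≠ 49, so verification fails.

fails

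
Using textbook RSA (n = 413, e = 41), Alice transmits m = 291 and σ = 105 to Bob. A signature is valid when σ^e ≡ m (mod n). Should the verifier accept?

Squares mod 413: σ^1≡105, σ^2≡287, σ^4≡182, σ^8≡84, σ^16≡35, σ^32≡399
41 = 32 + 8 + 1, so σ^41 ≡ 399·84·105 ≡ 7 (mod 413)
The recovered value 7 does not match the digest 291.

reject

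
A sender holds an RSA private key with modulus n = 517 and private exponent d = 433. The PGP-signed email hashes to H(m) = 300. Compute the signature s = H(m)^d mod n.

126

(H(m))^2 ≡ 300^2 = 90000 ≡ 42
(H(m))^4 ≡ 42^2 = 1764 ≡ 213
(H(m))^8 ≡ 213^2 = 45369 ≡ 390
(H(m))^16 ≡ 390^2 = 152100 ≡ 102
(H(m))^32 ≡ 102^2 = 10404 ≡ 64
(H(m))^64 ≡ 64^2 = 4096 ≡ 477
(H(m))^128 ≡ 477^2 = 227529 ≡ 49
(H(m))^256 ≡ 49^2 = 2401 ≡ 333
433 = 256 + 128 + 32 + 16 + 1, so (H(m))^433 ≡ 333·49·64·102·300 ≡ 126 (mod 517)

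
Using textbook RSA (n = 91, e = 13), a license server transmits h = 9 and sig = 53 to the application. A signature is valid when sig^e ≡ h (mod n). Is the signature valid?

Squares mod 91: sig^1≡53, sig^2≡79, sig^4≡53, sig^8≡79
13 = 8 + 4 + 1, so sig^13 ≡ 79·53·53 ≡ 53 (mod 91)
sig^13 mod 91 = 53, but h = 9.

invalid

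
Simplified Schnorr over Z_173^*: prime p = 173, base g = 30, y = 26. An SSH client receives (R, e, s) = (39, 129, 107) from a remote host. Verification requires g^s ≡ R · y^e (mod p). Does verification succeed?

g^s mod p:
Squares mod 173: 30^1≡30, 30^2≡35, 30^4≡14, 30^8≡23, 30^16≡10, 30^32≡100, 30^64≡139
107 = 64 + 32 + 8 + 2 + 1, so 30^107 ≡ 139·100·23·35·30 ≡ 125 (mod 173)
R · y^e mod p:
Squares mod 173: 26^1≡26, 26^2≡157, 26^4≡83, 26^8≡142, 26^16≡96, 26^32≡47, 26^64≡133, 26^128≡43
129 = 128 + 1, so 26^129 ≡ 43·26 ≡ 80 (mod 173)
39·80 = 3120 ≡ 6 (mod 173)
125 ≠ 6; the check fails.

fails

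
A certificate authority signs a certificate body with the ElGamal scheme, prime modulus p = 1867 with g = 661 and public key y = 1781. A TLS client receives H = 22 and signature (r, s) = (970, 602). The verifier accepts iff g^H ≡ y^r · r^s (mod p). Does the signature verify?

does not verify

Left side g^H mod p:
Squares mod 1867: 661^1≡661, 661^2≡43, 661^4≡1849, 661^8≡324, 661^16≡424
22 = 16 + 4 + 2, so 661^22 ≡ 424·1849·43 ≡ 416 (mod 1867)
Right side y^r · r^s mod p:
Squares mod 1867: 1781^1≡1781, 1781^2≡1795, 1781^4≡1450, 1781^8≡258, 1781^16≡1219, 1781^32≡1696, 1781^64≡1236, 1781^128≡490, 1781^256≡1124, 1781^512≡1284
970 = 512 + 256 + 128 + 64 + 8 + 2, so 1781^970 ≡ 1284·1124·490·1236·258·1795 ≡ 693 (mod 1867)
Squares mod 1867: 970^1≡970, 970^2≡1799, 970^4≡890, 970^8≡492, 970^16≡1221, 970^32≡975, 970^64≡322, 970^128≡999, 970^256≡1023, 970^512≡1009
602 = 512 + 64 + 16 + 8 + 2, so 970^602 ≡ 1009·322·1221·492·1799 ≡ 1759 (mod 1867)
693·1759 = 1218987 ≡ 1703 (mod 1867)
416 ≠ 1703, so verification fails.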